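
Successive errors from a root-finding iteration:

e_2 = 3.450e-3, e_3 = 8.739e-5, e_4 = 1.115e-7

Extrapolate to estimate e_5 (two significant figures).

First estimate the order: p ≈ ln(e_4/e_3) / ln(e_3/e_2) = ln(1.115e-7/8.739e-5)/ln(8.739e-5/3.450e-3) = ln(0.00127589)/ln(0.0253304) ≈ 1.8130.
Then e_5 ≈ e_4·(e_4/e_3)^p = 1.115e-7·(0.00127589)^1.8130 = 1.115e-7·5.6603e-06 ≈ 6.311e-13.

6.3e-13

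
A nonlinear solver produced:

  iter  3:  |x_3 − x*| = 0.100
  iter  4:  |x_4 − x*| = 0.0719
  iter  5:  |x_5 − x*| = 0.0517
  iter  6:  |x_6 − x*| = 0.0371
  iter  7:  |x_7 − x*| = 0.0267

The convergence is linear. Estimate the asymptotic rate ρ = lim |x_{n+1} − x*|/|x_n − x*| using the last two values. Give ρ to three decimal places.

ρ ≈ |x_7 − x*|/|x_6 − x*| = 0.0267/0.0371 = 0.71968

0.720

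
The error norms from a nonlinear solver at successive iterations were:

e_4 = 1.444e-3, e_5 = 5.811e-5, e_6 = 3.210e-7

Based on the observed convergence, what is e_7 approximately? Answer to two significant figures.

7.1e-11

First estimate the order: p ≈ ln(e_6/e_5) / ln(e_5/e_4) = ln(3.210e-7/5.811e-5)/ln(5.811e-5/1.444e-3) = ln(0.00552401)/ln(0.0402424) ≈ 1.6181.
Then e_7 ≈ e_6·(e_6/e_5)^p = 3.210e-7·(0.00552401)^1.6181 = 3.210e-7·0.000222199 ≈ 7.133e-11.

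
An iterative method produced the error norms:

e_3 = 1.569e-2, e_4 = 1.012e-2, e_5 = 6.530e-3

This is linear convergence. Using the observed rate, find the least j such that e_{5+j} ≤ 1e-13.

57

Rate ρ ≈ e_5/e_4 = 6.530e-3/1.012e-2 = 0.6453.
After j more steps, e_{5+j} ≈ 6.530e-3·ρ^j; need ρ^j ≤ 1e-13/6.530e-3 = 1.53139e-11.
j ≥ ln(1.53139e-11)/ln(0.6453) = -24.9023/-0.43804 = 56.849.
So 57 more iterations are needed.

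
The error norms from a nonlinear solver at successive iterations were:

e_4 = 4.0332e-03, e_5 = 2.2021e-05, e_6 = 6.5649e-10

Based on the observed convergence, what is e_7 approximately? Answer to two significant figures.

First estimate the order: p ≈ ln(e_6/e_5) / ln(e_5/e_4) = ln(6.5649e-10/2.2021e-05)/ln(2.2021e-05/4.0332e-03) = ln(2.9812e-05)/ln(0.00545993) ≈ 2.0000.
Then e_7 ≈ e_6·(e_6/e_5)^p = 6.5649e-10·(2.9812e-05)^2.0000 = 6.5649e-10·8.88755e-10 ≈ 5.835e-19.

5.8e-19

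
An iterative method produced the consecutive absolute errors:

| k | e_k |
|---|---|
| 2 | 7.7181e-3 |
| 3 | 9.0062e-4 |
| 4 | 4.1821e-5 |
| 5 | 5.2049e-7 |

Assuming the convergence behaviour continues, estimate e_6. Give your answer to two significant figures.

9.9e-10

First estimate the order: p ≈ ln(e_5/e_4) / ln(e_4/e_3) = ln(5.2049e-7/4.1821e-5)/ln(4.1821e-5/9.0062e-4) = ln(0.0124457)/ln(0.0464358) ≈ 1.4289.
Then e_6 ≈ e_5·(e_5/e_4)^p = 5.2049e-7·(0.0124457)^1.4289 = 5.2049e-7·0.00189659 ≈ 9.872e-10.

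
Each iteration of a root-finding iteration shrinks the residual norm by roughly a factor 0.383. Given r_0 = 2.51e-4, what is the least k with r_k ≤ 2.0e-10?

15

After k steps, r_k ≈ 2.51e-4·0.383^k.
Need 0.383^k ≤ 2.0e-10/2.51e-4 = 7.96813e-07.
k ≥ ln(7.96813e-07)/ln(0.383) = -14.0426/-0.95972 = 14.632.
Smallest integer k = 15.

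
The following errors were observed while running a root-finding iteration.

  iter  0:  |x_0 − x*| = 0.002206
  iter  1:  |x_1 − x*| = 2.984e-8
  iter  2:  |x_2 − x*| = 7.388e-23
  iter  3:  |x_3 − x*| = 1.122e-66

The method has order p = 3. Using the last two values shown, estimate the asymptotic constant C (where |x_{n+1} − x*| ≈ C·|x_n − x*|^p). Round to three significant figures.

C ≈ |x_3 − x*| / |x_2 − x*|^3
  = 1.122e-66 / (7.388e-23)^3
  = 1.122e-66 / 4.03256e-67 ≈ 2.7824

2.78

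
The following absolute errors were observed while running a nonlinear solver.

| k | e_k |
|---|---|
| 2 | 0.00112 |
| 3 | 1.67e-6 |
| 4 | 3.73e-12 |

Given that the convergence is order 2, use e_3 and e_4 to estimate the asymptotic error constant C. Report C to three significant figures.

C ≈ e_4 / e_3^2
  = 3.73e-12 / (1.67e-6)^2
  = 3.73e-12 / 2.7889e-12 ≈ 1.3374

1.34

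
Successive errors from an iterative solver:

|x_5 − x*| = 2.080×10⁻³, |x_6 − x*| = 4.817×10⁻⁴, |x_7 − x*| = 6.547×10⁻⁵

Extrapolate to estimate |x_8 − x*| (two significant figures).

First estimate the order: p ≈ ln(|x_7 − x*|/|x_6 − x*|) / ln(|x_6 − x*|/|x_5 − x*|) = ln(6.547×10⁻⁵/4.817×10⁻⁴)/ln(4.817×10⁻⁴/2.080×10⁻³) = ln(0.135914)/ln(0.231587) ≈ 1.3643.
Then |x_8 − x*| ≈ |x_7 − x*|·(|x_7 − x*|/|x_6 − x*|)^p = 6.547×10⁻⁵·(0.135914)^1.3643 = 6.547×10⁻⁵·0.065692 ≈ 4.301e-06.

4.3e-6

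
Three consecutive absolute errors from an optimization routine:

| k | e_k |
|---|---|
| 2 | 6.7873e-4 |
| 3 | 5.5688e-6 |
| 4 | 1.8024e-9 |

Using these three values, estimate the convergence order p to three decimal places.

p ≈ ln(e_4/e_3) / ln(e_3/e_2)
  = ln(1.8024e-9/5.5688e-6) / ln(5.5688e-6/6.7873e-4)
  = ln(0.00032366) / ln(0.00820474)
  = -8.035817 / -4.803043 ≈ 1.673068

1.673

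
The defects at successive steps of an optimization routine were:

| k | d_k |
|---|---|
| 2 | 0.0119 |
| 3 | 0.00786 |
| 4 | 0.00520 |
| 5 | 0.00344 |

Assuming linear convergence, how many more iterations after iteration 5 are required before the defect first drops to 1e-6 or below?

Rate ρ ≈ d_5/d_4 = 0.00344/0.00520 = 0.6615.
After j more steps, d_{5+j} ≈ 0.00344·ρ^j; need ρ^j ≤ 1e-6/0.00344 = 0.000290698.
j ≥ ln(0.000290698)/ln(0.6615) = -8.1432/-0.41325 = 19.705.
So 20 more iterations are needed.

20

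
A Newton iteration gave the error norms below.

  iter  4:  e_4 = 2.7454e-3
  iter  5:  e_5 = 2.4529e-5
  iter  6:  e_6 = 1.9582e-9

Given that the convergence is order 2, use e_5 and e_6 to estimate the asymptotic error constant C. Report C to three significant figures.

3.25

C ≈ e_6 / e_5^2
  = 1.9582e-9 / (2.4529e-5)^2
  = 1.9582e-9 / 6.01672e-10 ≈ 3.2546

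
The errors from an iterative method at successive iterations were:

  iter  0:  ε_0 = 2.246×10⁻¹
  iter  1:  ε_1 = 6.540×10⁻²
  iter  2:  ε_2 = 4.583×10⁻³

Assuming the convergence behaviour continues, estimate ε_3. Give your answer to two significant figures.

1.5e-5

First estimate the order: p ≈ ln(ε_2/ε_1) / ln(ε_1/ε_0) = ln(4.583×10⁻³/6.540×10⁻²)/ln(6.540×10⁻²/2.246×10⁻¹) = ln(0.0700765)/ln(0.291184) ≈ 2.1545.
Then ε_3 ≈ ε_2·(ε_2/ε_1)^p = 4.583×10⁻³·(0.0700765)^2.1545 = 4.583×10⁻³·0.00325676 ≈ 1.493e-05.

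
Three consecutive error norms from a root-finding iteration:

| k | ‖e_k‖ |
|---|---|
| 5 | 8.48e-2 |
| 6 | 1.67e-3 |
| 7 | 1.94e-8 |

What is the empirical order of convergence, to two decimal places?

2.89

p ≈ ln(‖e_7‖/‖e_6‖) / ln(‖e_6‖/‖e_5‖)
  = ln(1.94e-8/1.67e-3) / ln(1.67e-3/8.48e-2)
  = ln(1.16168e-05) / ln(0.0196934)
  = -11.36306 / -3.92747 ≈ 2.89323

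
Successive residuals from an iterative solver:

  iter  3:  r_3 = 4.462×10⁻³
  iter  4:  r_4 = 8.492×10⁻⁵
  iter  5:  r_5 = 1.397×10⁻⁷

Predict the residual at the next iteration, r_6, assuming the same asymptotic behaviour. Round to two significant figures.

4.4e-12

First estimate the order: p ≈ ln(r_5/r_4) / ln(r_4/r_3) = ln(1.397×10⁻⁷/8.492×10⁻⁵)/ln(8.492×10⁻⁵/4.462×10⁻³) = ln(0.00164508)/ln(0.0190318) ≈ 1.6180.
Then r_6 ≈ r_5·(r_5/r_4)^p = 1.397×10⁻⁷·(0.00164508)^1.6180 = 1.397×10⁻⁷·3.13178e-05 ≈ 4.375e-12.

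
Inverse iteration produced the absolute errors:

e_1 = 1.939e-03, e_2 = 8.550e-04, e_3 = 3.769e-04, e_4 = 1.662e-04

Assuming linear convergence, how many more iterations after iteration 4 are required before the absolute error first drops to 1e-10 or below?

18

Rate ρ ≈ e_4/e_3 = 1.662e-04/3.769e-04 = 0.4410.
After j more steps, e_{4+j} ≈ 1.662e-04·ρ^j; need ρ^j ≤ 1e-10/1.662e-04 = 6.01685e-07.
j ≥ ln(6.01685e-07)/ln(0.4410) = -14.3235/-0.81871 = 17.495.
So 18 more iterations are needed.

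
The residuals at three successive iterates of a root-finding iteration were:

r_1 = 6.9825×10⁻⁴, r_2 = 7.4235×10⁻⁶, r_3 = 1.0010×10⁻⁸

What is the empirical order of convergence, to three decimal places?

p ≈ ln(r_3/r_2) / ln(r_2/r_1)
  = ln(1.0010×10⁻⁸/7.4235×10⁻⁶) / ln(7.4235×10⁻⁶/6.9825×10⁻⁴)
  = ln(0.00134842) / ln(0.0106316)
  = -6.608822 / -4.543925 ≈ 1.454430

1.454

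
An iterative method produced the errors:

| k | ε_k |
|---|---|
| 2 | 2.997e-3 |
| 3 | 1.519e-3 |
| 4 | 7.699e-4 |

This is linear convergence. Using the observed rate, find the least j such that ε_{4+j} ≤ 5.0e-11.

25

Rate ρ ≈ ε_4/ε_3 = 7.699e-4/1.519e-3 = 0.5068.
After j more steps, ε_{4+j} ≈ 7.699e-4·ρ^j; need ρ^j ≤ 5.0e-11/7.699e-4 = 6.49435e-08.
j ≥ ln(6.49435e-08)/ln(0.5068) = -16.5497/-0.67964 = 24.351.
So 25 more iterations are needed.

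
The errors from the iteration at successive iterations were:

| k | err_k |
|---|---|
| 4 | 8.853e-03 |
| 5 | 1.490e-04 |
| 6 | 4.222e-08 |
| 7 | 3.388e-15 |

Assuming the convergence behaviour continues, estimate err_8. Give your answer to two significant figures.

2.2e-29

First estimate the order: p ≈ ln(err_7/err_6) / ln(err_6/err_5) = ln(3.388e-15/4.222e-08)/ln(4.222e-08/1.490e-04) = ln(8.02463e-08)/ln(0.000283356) ≈ 2.0001.
Then err_8 ≈ err_7·(err_7/err_6)^p = 3.388e-15·(8.02463e-08)^2.0001 = 3.388e-15·6.42896e-15 ≈ 2.178e-29.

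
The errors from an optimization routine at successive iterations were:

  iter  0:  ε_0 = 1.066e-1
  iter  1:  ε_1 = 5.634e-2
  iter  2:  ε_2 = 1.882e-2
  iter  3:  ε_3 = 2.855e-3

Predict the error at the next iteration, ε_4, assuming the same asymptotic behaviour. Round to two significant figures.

1.1e-4

First estimate the order: p ≈ ln(ε_3/ε_2) / ln(ε_2/ε_1) = ln(2.855e-3/1.882e-2)/ln(1.882e-2/5.634e-2) = ln(0.1517)/ln(0.334043) ≈ 1.7199.
Then ε_4 ≈ ε_3·(ε_3/ε_2)^p = 2.855e-3·(0.1517)^1.7199 = 2.855e-3·0.0390281 ≈ 0.0001114.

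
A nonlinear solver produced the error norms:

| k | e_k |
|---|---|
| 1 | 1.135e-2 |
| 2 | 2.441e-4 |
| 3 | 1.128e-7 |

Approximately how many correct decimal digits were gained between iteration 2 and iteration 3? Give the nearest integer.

3

Digits gained ≈ log₁₀(e_2/e_3) = log₁₀(2.441e-4/1.128e-7) = log₁₀(2164.01) ≈ 3.335.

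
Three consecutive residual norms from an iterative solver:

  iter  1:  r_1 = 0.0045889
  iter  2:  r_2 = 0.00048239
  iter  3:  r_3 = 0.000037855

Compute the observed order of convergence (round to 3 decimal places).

p ≈ ln(r_3/r_2) / ln(r_2/r_1)
  = ln(0.000037855/0.00048239) / ln(0.00048239/0.0045889)
  = ln(0.0784738) / ln(0.105121)
  = -2.544990 / -2.252643 ≈ 1.129780

1.130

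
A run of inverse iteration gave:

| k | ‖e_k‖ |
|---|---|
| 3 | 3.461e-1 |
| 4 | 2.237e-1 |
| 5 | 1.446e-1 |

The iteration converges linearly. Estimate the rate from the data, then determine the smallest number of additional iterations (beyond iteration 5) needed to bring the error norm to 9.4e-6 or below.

23

Rate ρ ≈ ‖e_5‖/‖e_4‖ = 1.446e-1/2.237e-1 = 0.6464.
After j more steps, ‖e_{5+j}‖ ≈ 1.446e-1·ρ^j; need ρ^j ≤ 9.4e-6/1.446e-1 = 6.50069e-05.
j ≥ ln(6.50069e-05)/ln(0.6464) = -9.6410/-0.43634 = 22.095.
So 23 more iterations are needed.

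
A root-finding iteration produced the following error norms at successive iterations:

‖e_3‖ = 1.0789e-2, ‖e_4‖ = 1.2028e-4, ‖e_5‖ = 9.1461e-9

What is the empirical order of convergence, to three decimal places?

2.109

p ≈ ln(‖e_5‖/‖e_4‖) / ln(‖e_4‖/‖e_3‖)
  = ln(9.1461e-9/1.2028e-4) / ln(1.2028e-4/1.0789e-2)
  = ln(7.60401e-05) / ln(0.0111484)
  = -9.484250 / -4.496459 ≈ 2.109271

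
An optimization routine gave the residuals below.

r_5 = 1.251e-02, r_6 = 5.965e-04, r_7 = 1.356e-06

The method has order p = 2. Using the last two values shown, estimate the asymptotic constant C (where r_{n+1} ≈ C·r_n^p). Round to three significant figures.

3.81

C ≈ r_7 / r_6^2
  = 1.356e-06 / (5.965e-04)^2
  = 1.356e-06 / 3.55812e-07 ≈ 3.811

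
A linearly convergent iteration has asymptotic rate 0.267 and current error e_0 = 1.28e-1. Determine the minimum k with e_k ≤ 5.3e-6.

8

After k steps, e_k ≈ 1.28e-1·0.267^k.
Need 0.267^k ≤ 5.3e-6/1.28e-1 = 4.14062e-05.
k ≥ ln(4.14062e-05)/ln(0.267) = -10.0921/-1.32051 = 7.643.
Smallest integer k = 8.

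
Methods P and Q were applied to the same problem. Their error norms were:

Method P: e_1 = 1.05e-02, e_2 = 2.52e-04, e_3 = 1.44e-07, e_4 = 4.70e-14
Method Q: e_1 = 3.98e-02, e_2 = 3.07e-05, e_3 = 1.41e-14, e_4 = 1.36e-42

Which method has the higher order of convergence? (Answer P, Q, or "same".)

Method P: p ≈ ln(4.70e-14/1.44e-07)/ln(1.44e-07/2.52e-04) ≈ 2.00.
Method Q: p ≈ ln(1.36e-42/1.41e-14)/ln(1.41e-14/3.07e-05) ≈ 3.00.
Method Q has the higher order (≈3.0 vs ≈2.0).

Q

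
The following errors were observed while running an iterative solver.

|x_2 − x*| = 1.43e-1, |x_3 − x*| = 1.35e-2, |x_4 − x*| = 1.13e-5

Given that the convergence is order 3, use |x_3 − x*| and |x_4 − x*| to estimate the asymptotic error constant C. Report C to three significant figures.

C ≈ |x_4 − x*| / |x_3 − x*|^3
  = 1.13e-5 / (1.35e-2)^3
  = 1.13e-5 / 2.46037e-06 ≈ 4.5928

4.59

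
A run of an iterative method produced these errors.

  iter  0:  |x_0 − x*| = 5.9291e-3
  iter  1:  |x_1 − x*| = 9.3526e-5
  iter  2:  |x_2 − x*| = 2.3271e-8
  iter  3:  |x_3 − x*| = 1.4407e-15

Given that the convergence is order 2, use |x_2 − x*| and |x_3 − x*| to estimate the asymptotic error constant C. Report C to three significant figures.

2.66

C ≈ |x_3 − x*| / |x_2 − x*|^2
  = 1.4407e-15 / (2.3271e-8)^2
  = 1.4407e-15 / 5.41539e-16 ≈ 2.6604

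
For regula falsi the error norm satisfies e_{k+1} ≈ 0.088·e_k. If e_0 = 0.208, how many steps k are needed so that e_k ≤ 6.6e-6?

After k steps, e_k ≈ 0.208·0.088^k.
Need 0.088^k ≤ 6.6e-6/0.208 = 3.17308e-05.
k ≥ ln(3.17308e-05)/ln(0.088) = -10.3582/-2.43042 = 4.262.
Smallest integer k = 5.

5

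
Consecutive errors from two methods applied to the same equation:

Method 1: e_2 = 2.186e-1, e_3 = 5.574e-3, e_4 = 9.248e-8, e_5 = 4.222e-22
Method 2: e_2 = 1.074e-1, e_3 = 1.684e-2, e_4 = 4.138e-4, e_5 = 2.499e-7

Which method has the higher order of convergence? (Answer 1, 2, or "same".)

1

Method 1: p ≈ ln(4.222e-22/9.248e-8)/ln(9.248e-8/5.574e-3) ≈ 3.00.
Method 2: p ≈ ln(2.499e-7/4.138e-4)/ln(4.138e-4/1.684e-2) ≈ 2.00.
Method 1 has the higher order (≈3.0 vs ≈2.0).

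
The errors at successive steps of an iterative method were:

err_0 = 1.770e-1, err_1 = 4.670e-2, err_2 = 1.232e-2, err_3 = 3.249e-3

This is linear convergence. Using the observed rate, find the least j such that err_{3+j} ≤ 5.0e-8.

9

Rate ρ ≈ err_3/err_2 = 3.249e-3/1.232e-2 = 0.2637.
After j more steps, err_{3+j} ≈ 3.249e-3·ρ^j; need ρ^j ≤ 5.0e-8/3.249e-3 = 1.53894e-05.
j ≥ ln(1.53894e-05)/ln(0.2637) = -11.0818/-1.33294 = 8.314.
So 9 more iterations are needed.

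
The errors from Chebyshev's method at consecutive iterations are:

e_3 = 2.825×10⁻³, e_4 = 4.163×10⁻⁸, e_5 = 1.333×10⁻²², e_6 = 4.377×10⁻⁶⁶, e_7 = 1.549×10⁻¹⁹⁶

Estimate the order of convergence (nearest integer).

3

Consecutive ratios: e_7/e_6 = 1.549×10⁻¹⁹⁶/4.377×10⁻⁶⁶ = 3.53895e-131, e_6/e_5 = 4.377×10⁻⁶⁶/1.333×10⁻²² = 3.28357e-44.
p ≈ ln(3.53895e-131)/ln(3.28357e-44) = -300.3748/-100.1248 ≈ 3.00.
So the convergence is cubic (order 3).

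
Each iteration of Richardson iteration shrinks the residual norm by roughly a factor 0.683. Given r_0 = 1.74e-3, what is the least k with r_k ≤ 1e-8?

32

After k steps, r_k ≈ 1.74e-3·0.683^k.
Need 0.683^k ≤ 1e-8/1.74e-3 = 5.74713e-06.
k ≥ ln(5.74713e-06)/ln(0.683) = -12.0668/-0.38126 = 31.650.
Smallest integer k = 32.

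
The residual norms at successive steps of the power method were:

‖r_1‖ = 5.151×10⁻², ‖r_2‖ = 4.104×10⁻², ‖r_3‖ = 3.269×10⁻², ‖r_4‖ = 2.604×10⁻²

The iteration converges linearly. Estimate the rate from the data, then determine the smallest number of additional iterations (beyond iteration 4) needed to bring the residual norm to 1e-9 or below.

76

Rate ρ ≈ ‖r_4‖/‖r_3‖ = 2.604×10⁻²/3.269×10⁻² = 0.7966.
After j more steps, ‖r_{4+j}‖ ≈ 2.604×10⁻²·ρ^j; need ρ^j ≤ 1e-9/2.604×10⁻² = 3.84025e-08.
j ≥ ln(3.84025e-08)/ln(0.7966) = -17.0751/-0.22740 = 75.088.
So 76 more iterations are needed.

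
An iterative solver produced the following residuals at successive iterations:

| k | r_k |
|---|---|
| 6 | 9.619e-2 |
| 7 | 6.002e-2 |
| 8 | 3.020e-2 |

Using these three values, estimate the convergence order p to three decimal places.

p ≈ ln(r_8/r_7) / ln(r_7/r_6)
  = ln(3.020e-2/6.002e-2) / ln(6.002e-2/9.619e-2)
  = ln(0.503166) / ln(0.623973)
  = -0.686835 / -0.471648 ≈ 1.456245

1.456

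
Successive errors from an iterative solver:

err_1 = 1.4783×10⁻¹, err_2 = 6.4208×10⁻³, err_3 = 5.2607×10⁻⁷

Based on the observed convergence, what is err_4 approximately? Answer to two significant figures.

First estimate the order: p ≈ ln(err_3/err_2) / ln(err_2/err_1) = ln(5.2607×10⁻⁷/6.4208×10⁻³)/ln(6.4208×10⁻³/1.4783×10⁻¹) = ln(8.19322e-05)/ln(0.0434337) ≈ 3.0000.
Then err_4 ≈ err_3·(err_3/err_2)^p = 5.2607×10⁻⁷·(8.19322e-05)^3.0000 = 5.2607×10⁻⁷·5.50001e-13 ≈ 2.893e-19.

2.9e-19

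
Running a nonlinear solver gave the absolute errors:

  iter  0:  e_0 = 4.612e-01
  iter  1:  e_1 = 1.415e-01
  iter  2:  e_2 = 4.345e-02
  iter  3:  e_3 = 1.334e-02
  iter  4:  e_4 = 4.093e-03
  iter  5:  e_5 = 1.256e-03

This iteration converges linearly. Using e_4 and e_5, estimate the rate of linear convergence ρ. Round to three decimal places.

0.307

ρ ≈ e_5/e_4 = 1.256e-03/4.093e-03 = 0.30687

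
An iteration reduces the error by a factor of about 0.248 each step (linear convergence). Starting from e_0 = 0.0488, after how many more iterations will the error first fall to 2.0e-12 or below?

18

After k steps, e_k ≈ 0.0488·0.248^k.
Need 0.248^k ≤ 2.0e-12/0.0488 = 4.09836e-11.
k ≥ ln(4.09836e-11)/ln(0.248) = -23.9178/-1.39433 = 17.154.
Smallest integer k = 18.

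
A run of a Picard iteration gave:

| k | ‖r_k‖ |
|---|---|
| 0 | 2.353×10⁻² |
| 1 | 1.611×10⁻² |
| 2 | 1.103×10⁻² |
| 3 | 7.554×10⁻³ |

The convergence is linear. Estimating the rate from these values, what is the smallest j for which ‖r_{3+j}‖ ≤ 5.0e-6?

20

Rate ρ ≈ ‖r_3‖/‖r_2‖ = 7.554×10⁻³/1.103×10⁻² = 0.6849.
After j more steps, ‖r_{3+j}‖ ≈ 7.554×10⁻³·ρ^j; need ρ^j ≤ 5.0e-6/7.554×10⁻³ = 0.000661901.
j ≥ ln(0.000661901)/ln(0.6849) = -7.3204/-0.37848 = 19.342.
So 20 more iterations are needed.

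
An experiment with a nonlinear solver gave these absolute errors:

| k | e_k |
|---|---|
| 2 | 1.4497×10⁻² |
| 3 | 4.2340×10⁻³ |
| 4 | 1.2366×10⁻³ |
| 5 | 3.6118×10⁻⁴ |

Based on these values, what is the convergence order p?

1

Consecutive ratios: e_5/e_4 = 3.6118×10⁻⁴/1.2366×10⁻³ = 0.292075, e_4/e_3 = 1.2366×10⁻³/4.2340×10⁻³ = 0.292064.
p ≈ ln(0.292075)/ln(0.292064) = -1.2307/-1.2308 ≈ 1.00.
So the convergence is linear (order 1).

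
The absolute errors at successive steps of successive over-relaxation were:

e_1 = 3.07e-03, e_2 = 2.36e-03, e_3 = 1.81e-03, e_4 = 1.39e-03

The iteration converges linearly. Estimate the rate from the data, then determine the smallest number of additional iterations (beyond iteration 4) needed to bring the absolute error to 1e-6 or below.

28

Rate ρ ≈ e_4/e_3 = 1.39e-03/1.81e-03 = 0.7680.
After j more steps, e_{4+j} ≈ 1.39e-03·ρ^j; need ρ^j ≤ 1e-6/1.39e-03 = 0.000719424.
j ≥ ln(0.000719424)/ln(0.7680) = -7.2371/-0.26397 = 27.416.
So 28 more iterations are needed.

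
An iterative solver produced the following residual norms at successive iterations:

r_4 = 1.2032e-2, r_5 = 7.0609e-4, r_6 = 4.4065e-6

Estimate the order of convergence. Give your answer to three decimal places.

p ≈ ln(r_6/r_5) / ln(r_5/r_4)
  = ln(4.4065e-6/7.0609e-4) / ln(7.0609e-4/1.2032e-2)
  = ln(0.00624071) / ln(0.0586843)
  = -5.076661 / -2.835583 ≈ 1.790341

1.790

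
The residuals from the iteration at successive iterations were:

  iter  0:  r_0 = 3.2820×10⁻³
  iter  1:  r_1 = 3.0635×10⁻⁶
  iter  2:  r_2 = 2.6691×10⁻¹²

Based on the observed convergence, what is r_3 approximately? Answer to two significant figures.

2.0e-24

First estimate the order: p ≈ ln(r_2/r_1) / ln(r_1/r_0) = ln(2.6691×10⁻¹²/3.0635×10⁻⁶)/ln(3.0635×10⁻⁶/3.2820×10⁻³) = ln(8.71258e-07)/ln(0.000933425) ≈ 2.0000.
Then r_3 ≈ r_2·(r_2/r_1)^p = 2.6691×10⁻¹²·(8.71258e-07)^2.0000 = 2.6691×10⁻¹²·7.59091e-13 ≈ 2.026e-24.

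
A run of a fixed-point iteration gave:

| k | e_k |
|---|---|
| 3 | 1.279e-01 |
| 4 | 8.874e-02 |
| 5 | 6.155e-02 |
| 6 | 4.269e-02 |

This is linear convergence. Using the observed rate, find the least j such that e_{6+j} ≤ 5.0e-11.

Rate ρ ≈ e_6/e_5 = 4.269e-02/6.155e-02 = 0.6936.
After j more steps, e_{6+j} ≈ 4.269e-02·ρ^j; need ρ^j ≤ 5.0e-11/4.269e-02 = 1.17123e-09.
j ≥ ln(1.17123e-09)/ln(0.6936) = -20.5652/-0.36586 = 56.211.
So 57 more iterations are needed.

57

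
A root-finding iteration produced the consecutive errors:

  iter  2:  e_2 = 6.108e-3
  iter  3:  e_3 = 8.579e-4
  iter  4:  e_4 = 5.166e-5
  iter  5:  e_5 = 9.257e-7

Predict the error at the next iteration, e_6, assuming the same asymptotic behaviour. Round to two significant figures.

First estimate the order: p ≈ ln(e_5/e_4) / ln(e_4/e_3) = ln(9.257e-7/5.166e-5)/ln(5.166e-5/8.579e-4) = ln(0.0179191)/ln(0.0602168) ≈ 1.4314.
Then e_6 ≈ e_5·(e_5/e_4)^p = 9.257e-7·(0.0179191)^1.4314 = 9.257e-7·0.0031608 ≈ 2.926e-09.

2.9e-9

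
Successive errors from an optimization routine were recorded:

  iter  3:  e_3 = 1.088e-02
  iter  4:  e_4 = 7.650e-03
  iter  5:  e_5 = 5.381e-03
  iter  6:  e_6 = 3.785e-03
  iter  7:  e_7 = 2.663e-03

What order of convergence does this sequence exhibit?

1

Consecutive ratios: e_7/e_6 = 2.663e-03/3.785e-03 = 0.703567, e_6/e_5 = 3.785e-03/5.381e-03 = 0.703401.
p ≈ ln(0.703567)/ln(0.703401) = -0.3516/-0.3518 ≈ 1.00.
So the convergence is linear (order 1).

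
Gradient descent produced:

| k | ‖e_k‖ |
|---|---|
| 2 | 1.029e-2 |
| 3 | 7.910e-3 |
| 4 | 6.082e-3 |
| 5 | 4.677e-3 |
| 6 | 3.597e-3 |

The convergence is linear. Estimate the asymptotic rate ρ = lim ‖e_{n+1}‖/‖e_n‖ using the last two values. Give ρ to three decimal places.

ρ ≈ ‖e_6‖/‖e_5‖ = 3.597e-3/4.677e-3 = 0.76908

0.769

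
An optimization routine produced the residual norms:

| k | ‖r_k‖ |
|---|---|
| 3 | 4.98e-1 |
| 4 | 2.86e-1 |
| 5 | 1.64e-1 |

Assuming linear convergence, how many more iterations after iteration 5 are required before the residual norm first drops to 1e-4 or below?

14

Rate ρ ≈ ‖r_5‖/‖r_4‖ = 1.64e-1/2.86e-1 = 0.5734.
After j more steps, ‖r_{5+j}‖ ≈ 1.64e-1·ρ^j; need ρ^j ≤ 1e-4/1.64e-1 = 0.000609756.
j ≥ ln(0.000609756)/ln(0.5734) = -7.4025/-0.55617 = 13.310.
So 14 more iterations are needed.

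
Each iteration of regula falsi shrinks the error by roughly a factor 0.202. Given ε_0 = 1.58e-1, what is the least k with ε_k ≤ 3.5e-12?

16

After k steps, ε_k ≈ 1.58e-1·0.202^k.
Need 0.202^k ≤ 3.5e-12/1.58e-1 = 2.21519e-11.
k ≥ ln(2.21519e-11)/ln(0.202) = -24.5331/-1.59949 = 15.338.
Smallest integer k = 16.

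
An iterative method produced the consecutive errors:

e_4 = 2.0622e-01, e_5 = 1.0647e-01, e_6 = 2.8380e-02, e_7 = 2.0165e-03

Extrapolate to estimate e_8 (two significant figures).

1.0e-5

First estimate the order: p ≈ ln(e_7/e_6) / ln(e_6/e_5) = ln(2.0165e-03/2.8380e-02)/ln(2.8380e-02/1.0647e-01) = ln(0.0710536)/ln(0.266554) ≈ 2.0000.
Then e_8 ≈ e_7·(e_7/e_6)^p = 2.0165e-03·(0.0710536)^2.0000 = 2.0165e-03·0.00504861 ≈ 1.018e-05.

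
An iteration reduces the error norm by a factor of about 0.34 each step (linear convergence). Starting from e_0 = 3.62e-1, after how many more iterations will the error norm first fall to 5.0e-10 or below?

19

After k steps, e_k ≈ 3.62e-1·0.34^k.
Need 0.34^k ≤ 5.0e-10/3.62e-1 = 1.38122e-09.
k ≥ ln(1.38122e-09)/ln(0.34) = -20.4003/-1.07881 = 18.910.
Smallest integer k = 19.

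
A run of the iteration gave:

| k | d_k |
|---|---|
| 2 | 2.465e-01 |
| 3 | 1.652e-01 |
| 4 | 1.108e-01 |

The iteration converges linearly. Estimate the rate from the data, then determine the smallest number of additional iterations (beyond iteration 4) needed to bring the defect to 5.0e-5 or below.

Rate ρ ≈ d_4/d_3 = 1.108e-01/1.652e-01 = 0.6707.
After j more steps, d_{4+j} ≈ 1.108e-01·ρ^j; need ρ^j ≤ 5.0e-5/1.108e-01 = 0.000451264.
j ≥ ln(0.000451264)/ln(0.6707) = -7.7035/-0.39943 = 19.286.
So 20 more iterations are needed.

20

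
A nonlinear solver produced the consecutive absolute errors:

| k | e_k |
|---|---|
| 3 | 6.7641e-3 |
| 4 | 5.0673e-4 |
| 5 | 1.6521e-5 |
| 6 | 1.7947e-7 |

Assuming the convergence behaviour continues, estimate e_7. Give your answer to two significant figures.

First estimate the order: p ≈ ln(e_6/e_5) / ln(e_5/e_4) = ln(1.7947e-7/1.6521e-5)/ln(1.6521e-5/5.0673e-4) = ln(0.0108631)/ln(0.0326032) ≈ 1.3210.
Then e_7 ≈ e_6·(e_6/e_5)^p = 1.7947e-7·(0.0108631)^1.3210 = 1.7947e-7·0.00254387 ≈ 4.565e-10.

4.6e-10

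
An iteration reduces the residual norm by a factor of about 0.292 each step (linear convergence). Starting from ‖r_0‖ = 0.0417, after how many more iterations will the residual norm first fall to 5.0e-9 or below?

13

After k steps, ‖r_k‖ ≈ 0.0417·0.292^k.
Need 0.292^k ≤ 5.0e-9/0.0417 = 1.19904e-07.
k ≥ ln(1.19904e-07)/ln(0.292) = -15.9366/-1.23100 = 12.946.
Smallest integer k = 13.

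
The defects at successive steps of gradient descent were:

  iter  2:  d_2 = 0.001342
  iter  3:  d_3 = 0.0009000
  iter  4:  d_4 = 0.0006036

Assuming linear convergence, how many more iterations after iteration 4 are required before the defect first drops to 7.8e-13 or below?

52

Rate ρ ≈ d_4/d_3 = 0.0006036/0.0009000 = 0.6707.
After j more steps, d_{4+j} ≈ 0.0006036·ρ^j; need ρ^j ≤ 7.8e-13/0.0006036 = 1.29225e-09.
j ≥ ln(1.29225e-09)/ln(0.6707) = -20.4669/-0.39943 = 51.240.
So 52 more iterations are needed.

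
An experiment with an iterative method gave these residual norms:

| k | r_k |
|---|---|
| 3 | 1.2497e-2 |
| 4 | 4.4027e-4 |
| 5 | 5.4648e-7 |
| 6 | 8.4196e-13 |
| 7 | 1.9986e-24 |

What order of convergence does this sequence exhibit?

2

Consecutive ratios: r_7/r_6 = 1.9986e-24/8.4196e-13 = 2.37375e-12, r_6/r_5 = 8.4196e-13/5.4648e-7 = 1.5407e-06.
p ≈ ln(2.37375e-12)/ln(1.5407e-06) = -26.7666/-13.3833 ≈ 2.00.
So the convergence is quadratic (order 2).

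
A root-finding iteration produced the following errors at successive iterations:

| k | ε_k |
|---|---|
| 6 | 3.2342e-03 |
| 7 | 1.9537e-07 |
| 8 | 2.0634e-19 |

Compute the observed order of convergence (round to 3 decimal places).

p ≈ ln(ε_8/ε_7) / ln(ε_7/ε_6)
  = ln(2.0634e-19/1.9537e-07) / ln(1.9537e-07/3.2342e-03)
  = ln(1.05615e-12) / ln(6.04075e-05)
  = -27.576391 / -9.714397 ≈ 2.838714

2.839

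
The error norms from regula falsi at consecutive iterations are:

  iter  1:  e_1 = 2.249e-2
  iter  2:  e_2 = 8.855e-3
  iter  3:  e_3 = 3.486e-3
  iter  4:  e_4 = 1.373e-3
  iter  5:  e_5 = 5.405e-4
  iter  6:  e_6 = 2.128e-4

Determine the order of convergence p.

Consecutive ratios: e_6/e_5 = 2.128e-4/5.405e-4 = 0.39371, e_5/e_4 = 5.405e-4/1.373e-3 = 0.393664.
p ≈ ln(0.39371)/ln(0.393664) = -0.9321/-0.9323 ≈ 1.00.
So the convergence is linear (order 1).

1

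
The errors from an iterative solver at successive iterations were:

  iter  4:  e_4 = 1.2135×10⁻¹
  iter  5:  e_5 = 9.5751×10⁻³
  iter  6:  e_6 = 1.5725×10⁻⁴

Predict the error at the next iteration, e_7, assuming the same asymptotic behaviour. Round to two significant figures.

First estimate the order: p ≈ ln(e_6/e_5) / ln(e_5/e_4) = ln(1.5725×10⁻⁴/9.5751×10⁻³)/ln(9.5751×10⁻³/1.2135×10⁻¹) = ln(0.0164228)/ln(0.0789048) ≈ 1.6181.
Then e_7 ≈ e_6·(e_6/e_5)^p = 1.5725×10⁻⁴·(0.0164228)^1.6181 = 1.5725×10⁻⁴·0.00129543 ≈ 2.037e-07.

2.0e-7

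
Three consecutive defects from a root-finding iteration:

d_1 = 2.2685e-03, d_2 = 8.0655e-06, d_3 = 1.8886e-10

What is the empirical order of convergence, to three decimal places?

p ≈ ln(d_3/d_2) / ln(d_2/d_1)
  = ln(1.8886e-10/8.0655e-06) / ln(8.0655e-06/2.2685e-03)
  = ln(2.34158e-05) / ln(0.00355543)
  = -10.662100 / -5.639279 ≈ 1.890685

1.891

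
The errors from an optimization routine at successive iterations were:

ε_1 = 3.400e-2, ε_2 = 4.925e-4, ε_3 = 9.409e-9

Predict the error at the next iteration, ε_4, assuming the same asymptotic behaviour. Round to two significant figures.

First estimate the order: p ≈ ln(ε_3/ε_2) / ln(ε_2/ε_1) = ln(9.409e-9/4.925e-4)/ln(4.925e-4/3.400e-2) = ln(1.91046e-05)/ln(0.0144853) ≈ 2.5659.
Then ε_4 ≈ ε_3·(ε_3/ε_2)^p = 9.409e-9·(1.91046e-05)^2.5659 = 9.409e-9·7.796e-13 ≈ 7.335e-21.

7.3e-21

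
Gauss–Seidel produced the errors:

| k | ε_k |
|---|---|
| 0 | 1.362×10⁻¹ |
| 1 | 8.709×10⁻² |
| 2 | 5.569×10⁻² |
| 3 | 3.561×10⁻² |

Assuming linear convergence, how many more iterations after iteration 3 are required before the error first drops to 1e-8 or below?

Rate ρ ≈ ε_3/ε_2 = 3.561×10⁻²/5.569×10⁻² = 0.6394.
After j more steps, ε_{3+j} ≈ 3.561×10⁻²·ρ^j; need ρ^j ≤ 1e-8/3.561×10⁻² = 2.8082e-07.
j ≥ ln(2.8082e-07)/ln(0.6394) = -15.0856/-0.44723 = 33.731.
So 34 more iterations are needed.

34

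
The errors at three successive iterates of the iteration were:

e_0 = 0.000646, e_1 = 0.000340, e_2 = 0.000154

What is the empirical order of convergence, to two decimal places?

p ≈ ln(e_2/e_1) / ln(e_1/e_0)
  = ln(0.000154/0.000340) / ln(0.000340/0.000646)
  = ln(0.452941) / ln(0.526316)
  = -0.79199 / -0.64185 ≈ 1.23392

1.23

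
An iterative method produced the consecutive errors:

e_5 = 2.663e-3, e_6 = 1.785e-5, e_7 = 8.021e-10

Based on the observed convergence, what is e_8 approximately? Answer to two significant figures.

1.6e-18

First estimate the order: p ≈ ln(e_7/e_6) / ln(e_6/e_5) = ln(8.021e-10/1.785e-5)/ln(1.785e-5/2.663e-3) = ln(4.49356e-05)/ln(0.00670297) ≈ 2.0000.
Then e_8 ≈ e_7·(e_7/e_6)^p = 8.021e-10·(4.49356e-05)^2.0000 = 8.021e-10·2.01921e-09 ≈ 1.62e-18.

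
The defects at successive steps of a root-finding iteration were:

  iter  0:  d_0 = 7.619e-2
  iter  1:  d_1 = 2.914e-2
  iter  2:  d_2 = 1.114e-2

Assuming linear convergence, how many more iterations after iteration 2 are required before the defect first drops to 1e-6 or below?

Rate ρ ≈ d_2/d_1 = 1.114e-2/2.914e-2 = 0.3823.
After j more steps, d_{2+j} ≈ 1.114e-2·ρ^j; need ρ^j ≤ 1e-6/1.114e-2 = 8.97666e-05.
j ≥ ln(8.97666e-05)/ln(0.3823) = -9.3183/-0.96155 = 9.691.
So 10 more iterations are needed.

10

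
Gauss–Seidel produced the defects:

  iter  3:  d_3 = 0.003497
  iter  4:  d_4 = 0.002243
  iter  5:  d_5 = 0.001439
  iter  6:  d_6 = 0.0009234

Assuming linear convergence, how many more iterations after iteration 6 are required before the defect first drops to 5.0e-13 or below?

Rate ρ ≈ d_6/d_5 = 0.0009234/0.001439 = 0.6417.
After j more steps, d_{6+j} ≈ 0.0009234·ρ^j; need ρ^j ≤ 5.0e-13/0.0009234 = 5.41477e-10.
j ≥ ln(5.41477e-10)/ln(0.6417) = -21.3367/-0.44363 = 48.096.
So 49 more iterations are needed.

49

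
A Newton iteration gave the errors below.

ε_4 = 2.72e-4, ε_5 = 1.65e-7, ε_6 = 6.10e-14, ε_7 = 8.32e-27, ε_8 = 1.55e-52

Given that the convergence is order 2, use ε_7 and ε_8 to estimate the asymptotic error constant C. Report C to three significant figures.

C ≈ ε_8 / ε_7^2
  = 1.55e-52 / (8.32e-27)^2
  = 1.55e-52 / 6.92224e-53 ≈ 2.2392

2.24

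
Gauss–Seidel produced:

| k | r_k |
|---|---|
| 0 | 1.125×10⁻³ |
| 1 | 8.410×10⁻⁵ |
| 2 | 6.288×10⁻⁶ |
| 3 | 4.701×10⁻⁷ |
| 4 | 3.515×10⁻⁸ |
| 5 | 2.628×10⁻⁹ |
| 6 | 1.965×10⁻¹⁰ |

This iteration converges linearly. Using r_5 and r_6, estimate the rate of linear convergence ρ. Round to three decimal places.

0.075

ρ ≈ r_6/r_5 = 1.965×10⁻¹⁰/2.628×10⁻⁹ = 0.07477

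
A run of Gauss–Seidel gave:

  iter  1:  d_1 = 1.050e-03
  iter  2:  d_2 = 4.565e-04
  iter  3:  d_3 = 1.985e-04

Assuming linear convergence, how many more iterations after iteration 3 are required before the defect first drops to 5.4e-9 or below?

Rate ρ ≈ d_3/d_2 = 1.985e-04/4.565e-04 = 0.4348.
After j more steps, d_{3+j} ≈ 1.985e-04·ρ^j; need ρ^j ≤ 5.4e-9/1.985e-04 = 2.7204e-05.
j ≥ ln(2.7204e-05)/ln(0.4348) = -10.5121/-0.83287 = 12.622.
So 13 more iterations are needed.

13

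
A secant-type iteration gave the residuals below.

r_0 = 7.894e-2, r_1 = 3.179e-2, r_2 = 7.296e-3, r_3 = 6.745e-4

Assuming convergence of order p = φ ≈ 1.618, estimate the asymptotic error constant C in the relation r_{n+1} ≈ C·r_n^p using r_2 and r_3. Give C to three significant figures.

C ≈ r_3 / r_2^1.618
  = 6.745e-4 / (7.296e-3)^1.618
  = 6.745e-4 / 0.000348715 ≈ 1.9342

1.93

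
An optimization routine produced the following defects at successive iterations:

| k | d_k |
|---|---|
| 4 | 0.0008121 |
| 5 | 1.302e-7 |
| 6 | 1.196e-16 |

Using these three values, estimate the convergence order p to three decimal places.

p ≈ ln(d_6/d_5) / ln(d_5/d_4)
  = ln(1.196e-16/1.302e-7) / ln(1.302e-7/0.0008121)
  = ln(9.18587e-10) / ln(0.000160325)
  = -20.808184 / -8.738308 ≈ 2.381260

2.381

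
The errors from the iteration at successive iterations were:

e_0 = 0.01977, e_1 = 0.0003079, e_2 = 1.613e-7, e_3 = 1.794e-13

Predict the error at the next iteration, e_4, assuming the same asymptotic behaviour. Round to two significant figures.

First estimate the order: p ≈ ln(e_3/e_2) / ln(e_2/e_1) = ln(1.794e-13/1.613e-7)/ln(1.613e-7/0.0003079) = ln(1.11221e-06)/ln(0.000523871) ≈ 1.8148.
Then e_4 ≈ e_3·(e_3/e_2)^p = 1.794e-13·(1.11221e-06)^1.8148 = 1.794e-13·1.56682e-11 ≈ 2.811e-24.

2.8e-24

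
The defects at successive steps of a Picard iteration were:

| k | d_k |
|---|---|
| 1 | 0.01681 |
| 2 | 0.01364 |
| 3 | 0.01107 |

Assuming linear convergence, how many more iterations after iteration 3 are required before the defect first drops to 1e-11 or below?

100

Rate ρ ≈ d_3/d_2 = 0.01107/0.01364 = 0.8116.
After j more steps, d_{3+j} ≈ 0.01107·ρ^j; need ρ^j ≤ 1e-11/0.01107 = 9.03342e-10.
j ≥ ln(9.03342e-10)/ln(0.8116) = -20.8249/-0.20875 = 99.760.
So 100 more iterations are needed.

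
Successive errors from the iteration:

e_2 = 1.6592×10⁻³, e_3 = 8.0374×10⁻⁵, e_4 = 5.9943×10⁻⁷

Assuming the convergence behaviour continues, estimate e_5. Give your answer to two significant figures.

First estimate the order: p ≈ ln(e_4/e_3) / ln(e_3/e_2) = ln(5.9943×10⁻⁷/8.0374×10⁻⁵)/ln(8.0374×10⁻⁵/1.6592×10⁻³) = ln(0.00745801)/ln(0.0484414) ≈ 1.6180.
Then e_5 ≈ e_4·(e_4/e_3)^p = 5.9943×10⁻⁷·(0.00745801)^1.6180 = 5.9943×10⁻⁷·0.00036133 ≈ 2.166e-10.

2.2e-10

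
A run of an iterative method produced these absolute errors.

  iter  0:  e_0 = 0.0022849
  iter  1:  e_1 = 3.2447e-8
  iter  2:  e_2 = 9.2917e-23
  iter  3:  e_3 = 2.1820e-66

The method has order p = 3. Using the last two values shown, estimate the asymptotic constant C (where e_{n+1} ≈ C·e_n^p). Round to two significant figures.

C ≈ e_3 / e_2^3
  = 2.1820e-66 / (9.2917e-23)^3
  = 2.1820e-66 / 8.02205e-67 ≈ 2.72

2.7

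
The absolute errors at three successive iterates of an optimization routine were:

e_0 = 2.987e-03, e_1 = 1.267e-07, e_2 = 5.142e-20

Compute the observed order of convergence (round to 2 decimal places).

p ≈ ln(e_2/e_1) / ln(e_1/e_0)
  = ln(5.142e-20/1.267e-07) / ln(1.267e-07/2.987e-03)
  = ln(4.05841e-13) / ln(4.24171e-05)
  = -28.53281 / -10.06796 ≈ 2.83402

2.83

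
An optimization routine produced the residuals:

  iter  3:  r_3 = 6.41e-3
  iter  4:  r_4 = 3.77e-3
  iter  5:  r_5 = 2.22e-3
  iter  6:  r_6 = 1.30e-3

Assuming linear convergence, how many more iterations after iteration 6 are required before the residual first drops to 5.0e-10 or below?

Rate ρ ≈ r_6/r_5 = 1.30e-3/2.22e-3 = 0.5856.
After j more steps, r_{6+j} ≈ 1.30e-3·ρ^j; need ρ^j ≤ 5.0e-10/1.30e-3 = 3.84615e-07.
j ≥ ln(3.84615e-07)/ln(0.5856) = -14.7710/-0.53512 = 27.603.
So 28 more iterations are needed.

28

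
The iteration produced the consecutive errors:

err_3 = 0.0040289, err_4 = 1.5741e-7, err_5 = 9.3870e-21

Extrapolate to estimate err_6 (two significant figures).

First estimate the order: p ≈ ln(err_5/err_4) / ln(err_4/err_3) = ln(9.3870e-21/1.5741e-7)/ln(1.5741e-7/0.0040289) = ln(5.96341e-14)/ln(3.90702e-05) ≈ 3.0000.
Then err_6 ≈ err_5·(err_5/err_4)^p = 9.3870e-21·(5.96341e-14)^3.0000 = 9.3870e-21·2.12072e-40 ≈ 1.991e-60.

2.0e-60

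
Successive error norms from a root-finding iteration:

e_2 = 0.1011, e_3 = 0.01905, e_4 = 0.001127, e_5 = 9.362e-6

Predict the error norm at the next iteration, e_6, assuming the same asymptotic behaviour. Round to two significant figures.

First estimate the order: p ≈ ln(e_5/e_4) / ln(e_4/e_3) = ln(9.362e-6/0.001127)/ln(0.001127/0.01905) = ln(0.00830701)/ln(0.0591601) ≈ 1.6943.
Then e_6 ≈ e_5·(e_5/e_4)^p = 9.362e-6·(0.00830701)^1.6943 = 9.362e-6·0.00029848 ≈ 2.794e-09.

2.8e-9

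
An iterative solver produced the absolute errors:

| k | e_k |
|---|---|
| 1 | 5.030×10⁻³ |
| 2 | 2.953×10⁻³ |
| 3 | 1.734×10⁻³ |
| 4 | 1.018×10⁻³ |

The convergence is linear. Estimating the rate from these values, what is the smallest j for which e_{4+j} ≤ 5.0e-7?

15

Rate ρ ≈ e_4/e_3 = 1.018×10⁻³/1.734×10⁻³ = 0.5871.
After j more steps, e_{4+j} ≈ 1.018×10⁻³·ρ^j; need ρ^j ≤ 5.0e-7/1.018×10⁻³ = 0.000491159.
j ≥ ln(0.000491159)/ln(0.5871) = -7.6187/-0.53256 = 14.306.
So 15 more iterations are needed.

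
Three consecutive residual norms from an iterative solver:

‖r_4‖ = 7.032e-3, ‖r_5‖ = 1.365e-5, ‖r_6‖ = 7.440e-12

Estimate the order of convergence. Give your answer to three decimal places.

2.310

p ≈ ln(‖r_6‖/‖r_5‖) / ln(‖r_5‖/‖r_4‖)
  = ln(7.440e-12/1.365e-5) / ln(1.365e-5/7.032e-3)
  = ln(5.45055e-07) / ln(0.00194113)
  = -14.422379 / -6.244485 ≈ 2.309619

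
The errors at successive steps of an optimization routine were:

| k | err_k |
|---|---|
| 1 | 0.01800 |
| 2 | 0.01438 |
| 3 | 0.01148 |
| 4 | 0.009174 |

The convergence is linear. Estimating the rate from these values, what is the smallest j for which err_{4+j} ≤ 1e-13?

Rate ρ ≈ err_4/err_3 = 0.009174/0.01148 = 0.7991.
After j more steps, err_{4+j} ≈ 0.009174·ρ^j; need ρ^j ≤ 1e-13/0.009174 = 1.09004e-11.
j ≥ ln(1.09004e-11)/ln(0.7991) = -25.2422/-0.22427 = 112.553.
So 113 more iterations are needed.

113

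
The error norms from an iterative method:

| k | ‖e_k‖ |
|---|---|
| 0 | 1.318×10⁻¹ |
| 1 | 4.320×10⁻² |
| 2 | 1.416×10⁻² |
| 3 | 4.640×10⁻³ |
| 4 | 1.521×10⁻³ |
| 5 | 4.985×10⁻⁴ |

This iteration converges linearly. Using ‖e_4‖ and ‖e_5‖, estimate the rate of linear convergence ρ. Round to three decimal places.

ρ ≈ ‖e_5‖/‖e_4‖ = 4.985×10⁻⁴/1.521×10⁻³ = 0.32774

0.328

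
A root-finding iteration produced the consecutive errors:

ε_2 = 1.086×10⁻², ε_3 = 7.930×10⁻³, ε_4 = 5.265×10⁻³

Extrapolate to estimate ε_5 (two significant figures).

3.1e-3

First estimate the order: p ≈ ln(ε_4/ε_3) / ln(ε_3/ε_2) = ln(5.265×10⁻³/7.930×10⁻³)/ln(7.930×10⁻³/1.086×10⁻²) = ln(0.663934)/ln(0.730203) ≈ 1.3026.
Then ε_5 ≈ ε_4·(ε_4/ε_3)^p = 5.265×10⁻³·(0.663934)^1.3026 = 5.265×10⁻³·0.586543 ≈ 0.003088.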